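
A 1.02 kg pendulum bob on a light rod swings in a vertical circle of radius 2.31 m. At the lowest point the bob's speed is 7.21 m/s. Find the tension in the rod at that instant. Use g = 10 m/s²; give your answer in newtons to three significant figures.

33.2 N

At the lowest point, T points up (toward the centre) and the weight mg points down (away from the centre), so the net inward force is T − mg = mv²/r.
T = m(v²/r + g) = 1.02 × ((7.21)²/2.31 + 10.0) = 1.02 × (22.50 + 10.0) = 1.02 × 32.50 = 33.15 N.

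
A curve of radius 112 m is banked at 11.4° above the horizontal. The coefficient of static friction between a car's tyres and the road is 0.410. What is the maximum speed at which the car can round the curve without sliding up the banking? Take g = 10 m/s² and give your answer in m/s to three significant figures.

27.3 m/s

At the maximum speed, friction acts down the slope at its limiting value f = μN. Radially (horizontal, toward centre): N sinθ + μN cosθ = mv²/r. Vertically: N cosθ − μN sinθ = mg.
Dividing: v² = r g (sinθ + μcosθ)/(cosθ − μsinθ).
sinθ + μcosθ = 0.1977 + 0.410×0.9803 = 0.5996; cosθ − μsinθ = 0.9803 − 0.410×0.1977 = 0.8992.
v² = 112 × 10.0 × 0.5996/0.8992 = 746.8 m²/s², so v = 27.33 m/s.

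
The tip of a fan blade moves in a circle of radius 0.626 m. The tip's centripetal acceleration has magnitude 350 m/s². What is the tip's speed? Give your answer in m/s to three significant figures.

14.8 m/s

a_c = v²/r ⇒ v = √(a_c · r) = √(350 × 0.626) = √219.1 = 14.80 m/s.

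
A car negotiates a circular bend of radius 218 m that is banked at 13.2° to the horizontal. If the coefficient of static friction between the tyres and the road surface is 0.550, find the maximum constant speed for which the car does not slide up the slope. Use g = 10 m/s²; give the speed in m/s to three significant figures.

At the maximum speed, friction acts down the slope at its limiting value f = μN. Radially (horizontal, toward centre): N sinθ + μN cosθ = mv²/r. Vertically: N cosθ − μN sinθ = mg.
Dividing: v² = r g (sinθ + μcosθ)/(cosθ − μsinθ).
sinθ + μcosθ = 0.2284 + 0.550×0.9736 = 0.7638; cosθ − μsinθ = 0.9736 − 0.550×0.2284 = 0.8480.
v² = 218 × 10.0 × 0.7638/0.8480 = 1964 m²/s², so v = 44.31 m/s.

44.3 m/s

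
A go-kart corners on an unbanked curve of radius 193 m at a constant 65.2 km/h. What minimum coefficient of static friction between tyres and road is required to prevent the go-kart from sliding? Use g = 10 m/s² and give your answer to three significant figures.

v = 65.2/3.6 = 18.11 m/s.
Friction provides the centripetal force: μ_s m g = m v²/r, so μ_s = v²/(g r) = (18.11)²/(10.0 × 193) = 328.0/1930 = 0.1700.

0.170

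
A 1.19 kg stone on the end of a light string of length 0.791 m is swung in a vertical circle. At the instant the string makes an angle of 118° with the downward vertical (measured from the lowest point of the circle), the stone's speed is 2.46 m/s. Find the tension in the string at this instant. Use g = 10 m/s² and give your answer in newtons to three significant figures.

Take the radial direction toward the centre of the circle as positive. The component of the weight along the string toward the centre is −mg cos φ (φ measured from the bottom), so Newton's second law along the string gives T − mg cos φ = m v²/r.
cos 118° = -0.4695, so T = m(v²/r + g cos φ) = 1.19 × ((2.46)²/0.791 + 10.0 × -0.4695) = 1.19 × (7.651 + (-4.695)) = 1.19 × 2.956 = 3.517 N.

3.52 N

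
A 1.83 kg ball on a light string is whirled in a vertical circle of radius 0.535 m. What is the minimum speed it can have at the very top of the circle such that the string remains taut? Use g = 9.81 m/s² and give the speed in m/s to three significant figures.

2.29 m/s

At the top, both weight mg and T point toward the centre: T + mg = mv²/r.
At minimum speed T → 0, so mg = mv_min²/r ⇒ v_min = √(g r) = √(9.81 × 0.535) = 2.291 m/s.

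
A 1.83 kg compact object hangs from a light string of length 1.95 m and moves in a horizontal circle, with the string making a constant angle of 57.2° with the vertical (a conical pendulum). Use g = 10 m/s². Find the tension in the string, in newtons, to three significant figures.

33.8 N

Vertically the bob has no acceleration, so T cosθ = mg.
T = mg/cosθ = 1.83 × 10.0 / cos 57.2° = 18.30/0.5417 = 33.78 N.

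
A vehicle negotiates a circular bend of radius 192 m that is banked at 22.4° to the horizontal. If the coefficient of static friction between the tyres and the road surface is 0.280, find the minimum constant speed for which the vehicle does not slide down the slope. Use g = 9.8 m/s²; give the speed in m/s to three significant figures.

At the minimum speed, friction acts up the slope at its limiting value f = μN. Radially (horizontal, toward centre): N sinθ − μN cosθ = mv²/r. Vertically: N cosθ + μN sinθ = mg.
Dividing: v² = r g (sinθ − μcosθ)/(cosθ + μsinθ).
sinθ − μcosθ = 0.3811 − 0.280×0.9245 = 0.1222; cosθ + μsinθ = 0.9245 + 0.280×0.3811 = 1.031.
v² = 192 × 9.8 × 0.1222/1.031 = 223.0 m²/s², so v = 14.93 m/s.

14.9 m/s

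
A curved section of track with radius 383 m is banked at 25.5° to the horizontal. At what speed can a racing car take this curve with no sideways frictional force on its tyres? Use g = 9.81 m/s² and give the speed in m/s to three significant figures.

42.3 m/s

On a frictionless banked curve, N sinθ = mv²/r and N cosθ = mg, so tanθ = v²/(rg).
v = √(r g tanθ) = √(383 × 9.81 × tan 25.5°) = √(383 × 9.81 × 0.4770) = √1792 = 42.33 m/s.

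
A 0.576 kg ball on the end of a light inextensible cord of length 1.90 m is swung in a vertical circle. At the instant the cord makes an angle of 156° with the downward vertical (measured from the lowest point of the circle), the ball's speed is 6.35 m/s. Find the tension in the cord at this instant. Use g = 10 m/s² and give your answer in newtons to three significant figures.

Take the radial direction toward the centre of the circle as positive. The component of the weight along the string toward the centre is −mg cos φ (φ measured from the bottom), so Newton's second law along the string gives T − mg cos φ = m v²/r.
cos 156° = -0.9135, so T = m(v²/r + g cos φ) = 0.576 × ((6.35)²/1.90 + 10.0 × -0.9135) = 0.576 × (21.22 + (-9.135)) = 0.576 × 12.09 = 6.962 N.

6.96 N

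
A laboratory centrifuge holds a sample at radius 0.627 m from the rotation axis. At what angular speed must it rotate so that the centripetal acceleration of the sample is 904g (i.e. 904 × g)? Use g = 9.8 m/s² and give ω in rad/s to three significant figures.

Centripetal acceleration a_c = ω²r. Setting ω²r = 904g:
ω = √(904g / r) = √(904 × 9.8 / 0.627) = √14130 = 118.9 rad/s.

119 rad/s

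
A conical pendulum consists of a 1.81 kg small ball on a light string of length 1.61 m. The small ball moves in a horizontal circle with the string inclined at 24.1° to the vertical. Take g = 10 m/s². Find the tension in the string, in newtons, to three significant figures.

Vertically the bob has no acceleration, so T cosθ = mg.
T = mg/cosθ = 1.81 × 10.0 / cos 24.1° = 18.10/0.9128 = 19.83 N.

19.8 N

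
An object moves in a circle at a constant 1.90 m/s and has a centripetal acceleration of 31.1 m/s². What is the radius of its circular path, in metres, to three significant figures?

0.116 m

a_c = v²/r ⇒ r = v²/a_c = (1.90)²/31.1 = 3.610/31.1 = 0.1161 m.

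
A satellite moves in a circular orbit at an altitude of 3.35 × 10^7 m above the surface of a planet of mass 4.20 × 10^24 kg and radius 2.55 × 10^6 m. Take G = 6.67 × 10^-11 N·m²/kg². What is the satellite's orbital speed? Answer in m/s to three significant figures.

2790 m/s

Orbital radius r = R + h = 2.55 × 10^6 + 3.35 × 10^7 = 3.605 × 10^7 m.
Gravity supplies the centripetal force: G M m / r² = m v² / r, so v = √(GM/r).
v = √(6.67 × 10^-11 × 4.20 × 10^24 / 3.605 × 10^7) = √(7.771 × 10^6) = 2788 m/s.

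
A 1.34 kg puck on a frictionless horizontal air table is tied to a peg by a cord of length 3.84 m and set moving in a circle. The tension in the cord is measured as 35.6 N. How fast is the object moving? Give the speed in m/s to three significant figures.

10.1 m/s

T = m v²/r ⇒ v = √(T r / m) = √(35.6 × 3.84 / 1.34) = √102.0 = 10.10 m/s.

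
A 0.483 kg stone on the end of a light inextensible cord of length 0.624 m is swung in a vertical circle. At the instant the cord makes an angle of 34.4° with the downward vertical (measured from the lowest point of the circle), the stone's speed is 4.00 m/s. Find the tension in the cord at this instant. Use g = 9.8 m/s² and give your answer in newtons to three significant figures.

Take the radial direction toward the centre of the circle as positive. The component of the weight along the string toward the centre is −mg cos φ (φ measured from the bottom), so Newton's second law along the string gives T − mg cos φ = m v²/r.
cos 34.4° = 0.8251, so T = m(v²/r + g cos φ) = 0.483 × ((4.00)²/0.624 + 9.8 × 0.8251) = 0.483 × (25.64 + (8.086)) = 0.483 × 33.73 = 16.29 N.

16.3 N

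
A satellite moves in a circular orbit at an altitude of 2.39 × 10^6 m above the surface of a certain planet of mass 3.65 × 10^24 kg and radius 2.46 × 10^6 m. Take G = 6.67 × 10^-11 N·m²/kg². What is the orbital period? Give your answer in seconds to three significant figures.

r = R + h = 2.46 × 10^6 + 2.39 × 10^6 = 4.850 × 10^6 m. Gravity provides the centripetal force: G M m / r² = m v² / r ⇒ v = √(GM/r) = 7085 m/s.
T = 2πr/v = 2π × 4.850 × 10^6 / 7085 = 4301 s.

4300 s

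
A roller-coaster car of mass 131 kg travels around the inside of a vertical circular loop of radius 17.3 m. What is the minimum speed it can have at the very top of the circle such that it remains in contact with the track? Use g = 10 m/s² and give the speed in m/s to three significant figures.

13.2 m/s

At the top, both weight mg and N point toward the centre: N + mg = mv²/r.
At minimum speed N → 0, so mg = mv_min²/r ⇒ v_min = √(g r) = √(10.0 × 17.3) = 13.15 m/s.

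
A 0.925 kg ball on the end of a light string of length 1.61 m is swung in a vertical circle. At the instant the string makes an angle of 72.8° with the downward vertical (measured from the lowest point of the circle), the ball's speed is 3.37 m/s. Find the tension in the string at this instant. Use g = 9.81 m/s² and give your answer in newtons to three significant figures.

Take the radial direction toward the centre of the circle as positive. The component of the weight along the string toward the centre is −mg cos φ (φ measured from the bottom), so Newton's second law along the string gives T − mg cos φ = m v²/r.
cos 72.8° = 0.2957, so T = m(v²/r + g cos φ) = 0.925 × ((3.37)²/1.61 + 9.81 × 0.2957) = 0.925 × (7.054 + (2.901)) = 0.925 × 9.955 = 9.208 N.

9.21 N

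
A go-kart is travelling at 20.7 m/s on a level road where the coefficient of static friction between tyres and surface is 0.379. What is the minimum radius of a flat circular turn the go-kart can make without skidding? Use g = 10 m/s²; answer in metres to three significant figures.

At the limit, μ_s m g = m v²/r, so r_min = v²/(μ_s g) = (20.7)²/(0.379 × 10.0) = 428.5/3.790 = 113.1 m.

113 m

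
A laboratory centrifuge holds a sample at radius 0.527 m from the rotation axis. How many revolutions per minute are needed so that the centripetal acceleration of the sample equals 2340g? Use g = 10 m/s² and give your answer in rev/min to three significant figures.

2010 rev/min

Require ω²r = 2340g, so ω = √(2340 × 10.0/0.527) = 210.7 rad/s.
In rev/min: ω × 60/(2π) = 210.7 × 60/(2π) = 2012 rev/min.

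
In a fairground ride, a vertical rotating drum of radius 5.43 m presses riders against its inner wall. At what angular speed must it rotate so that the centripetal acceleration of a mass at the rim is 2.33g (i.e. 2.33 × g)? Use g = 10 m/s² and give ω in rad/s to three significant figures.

2.07 rad/s

Centripetal acceleration a_c = ω²r. Setting ω²r = 2.33g:
ω = √(2.33g / r) = √(2.33 × 10.0 / 5.43) = √4.291 = 2.071 rad/s.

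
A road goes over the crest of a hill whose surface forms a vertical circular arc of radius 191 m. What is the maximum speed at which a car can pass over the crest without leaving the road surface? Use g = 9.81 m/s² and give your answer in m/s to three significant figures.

43.3 m/s

At the crest the centre of the circle is below the car, so the net downward (centripetal) force is mg − N = mv²/r.
The car leaves the road when N → 0, giving v_max = √(g r) = √(9.81 × 191) = 43.29 m/s.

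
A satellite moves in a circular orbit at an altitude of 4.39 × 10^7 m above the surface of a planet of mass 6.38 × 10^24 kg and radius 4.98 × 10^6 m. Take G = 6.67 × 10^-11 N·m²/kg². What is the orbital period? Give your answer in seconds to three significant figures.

104000 s

r = R + h = 4.98 × 10^6 + 4.39 × 10^7 = 4.888 × 10^7 m. Gravity provides the centripetal force: G M m / r² = m v² / r ⇒ v = √(GM/r) = 2951 m/s.
T = 2πr/v = 2π × 4.888 × 10^7 / 2951 = 104100 s.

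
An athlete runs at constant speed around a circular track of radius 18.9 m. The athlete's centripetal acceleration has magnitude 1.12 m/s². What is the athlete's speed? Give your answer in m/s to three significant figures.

a_c = v²/r ⇒ v = √(a_c · r) = √(1.12 × 18.9) = √21.17 = 4.601 m/s.

4.60 m/s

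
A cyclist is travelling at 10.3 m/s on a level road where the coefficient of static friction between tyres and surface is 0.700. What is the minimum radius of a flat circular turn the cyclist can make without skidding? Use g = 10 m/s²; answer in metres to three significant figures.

15.2 m

At the limit, μ_s m g = m v²/r, so r_min = v²/(μ_s g) = (10.3)²/(0.700 × 10.0) = 106.1/7.000 = 15.16 m.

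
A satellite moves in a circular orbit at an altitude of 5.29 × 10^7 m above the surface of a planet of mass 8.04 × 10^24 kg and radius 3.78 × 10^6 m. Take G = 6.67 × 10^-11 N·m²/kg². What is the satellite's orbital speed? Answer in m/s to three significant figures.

3080 m/s

Orbital radius r = R + h = 3.78 × 10^6 + 5.29 × 10^7 = 5.668 × 10^7 m.
Gravity supplies the centripetal force: G M m / r² = m v² / r, so v = √(GM/r).
v = √(6.67 × 10^-11 × 8.04 × 10^24 / 5.668 × 10^7) = √(9.461 × 10^6) = 3076 m/s.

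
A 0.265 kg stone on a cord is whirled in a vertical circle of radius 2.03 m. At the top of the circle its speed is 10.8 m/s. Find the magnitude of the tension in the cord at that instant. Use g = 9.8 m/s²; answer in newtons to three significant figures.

At the top, both T and the weight mg point inward (toward the centre), so T + mg = mv²/r.
T = m(v²/r − g) = 0.265 × ((10.8)²/2.03 − 9.8) = 0.265 × (57.46 − 9.8) = 0.265 × 47.66 = 12.63 N.

12.6 N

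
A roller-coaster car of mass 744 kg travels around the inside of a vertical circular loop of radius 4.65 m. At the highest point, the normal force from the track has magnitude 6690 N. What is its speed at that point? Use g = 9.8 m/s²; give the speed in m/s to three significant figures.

9.35 m/s

At the top, N + mg = mv²/r, so v = √(r(N/m + g)) = √(4.65 × (6690/744 + 9.8)) = √(4.65 × 18.79) = √87.38 = 9.348 m/s.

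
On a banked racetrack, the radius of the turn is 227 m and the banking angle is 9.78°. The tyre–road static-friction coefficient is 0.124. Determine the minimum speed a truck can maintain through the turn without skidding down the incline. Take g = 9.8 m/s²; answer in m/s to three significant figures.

At the minimum speed, friction acts up the slope at its limiting value f = μN. Radially (horizontal, toward centre): N sinθ − μN cosθ = mv²/r. Vertically: N cosθ + μN sinθ = mg.
Dividing: v² = r g (sinθ − μcosθ)/(cosθ + μsinθ).
sinθ − μcosθ = 0.1699 − 0.124×0.9855 = 0.04767; cosθ + μsinθ = 0.9855 + 0.124×0.1699 = 1.007.
v² = 227 × 9.8 × 0.04767/1.007 = 105.4 m²/s², so v = 10.26 m/s.

10.3 m/s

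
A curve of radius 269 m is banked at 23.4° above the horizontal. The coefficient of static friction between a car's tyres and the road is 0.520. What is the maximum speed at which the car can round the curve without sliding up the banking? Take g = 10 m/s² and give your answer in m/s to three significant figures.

57.5 m/s

At the maximum speed, friction acts down the slope at its limiting value f = μN. Radially (horizontal, toward centre): N sinθ + μN cosθ = mv²/r. Vertically: N cosθ − μN sinθ = mg.
Dividing: v² = r g (sinθ + μcosθ)/(cosθ − μsinθ).
sinθ + μcosθ = 0.3971 + 0.520×0.9178 = 0.8744; cosθ − μsinθ = 0.9178 − 0.520×0.3971 = 0.7112.
v² = 269 × 10.0 × 0.8744/0.7112 = 3307 m²/s², so v = 57.51 m/s.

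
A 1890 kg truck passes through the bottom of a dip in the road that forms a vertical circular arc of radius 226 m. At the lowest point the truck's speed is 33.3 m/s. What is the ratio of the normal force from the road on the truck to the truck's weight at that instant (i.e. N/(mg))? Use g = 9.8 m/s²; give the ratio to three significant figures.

At the bottom, N − mg = mv²/r, so N = m(v²/r + g) and N/(mg) = v²/(rg) + 1 = (33.3)²/(226 × 9.8) + 1 = 0.5007 + 1 = 1.501.

1.50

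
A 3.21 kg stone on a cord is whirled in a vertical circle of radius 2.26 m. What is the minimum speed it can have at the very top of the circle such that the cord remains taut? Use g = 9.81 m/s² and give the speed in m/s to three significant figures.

4.71 m/s

At the highest point the centre is directly below, so both the weight and T act inward: T + mg = mv²/r.
At minimum speed T → 0, so mg = mv_min²/r ⇒ v_min = √(g r) = √(9.81 × 2.26) = 4.709 m/s.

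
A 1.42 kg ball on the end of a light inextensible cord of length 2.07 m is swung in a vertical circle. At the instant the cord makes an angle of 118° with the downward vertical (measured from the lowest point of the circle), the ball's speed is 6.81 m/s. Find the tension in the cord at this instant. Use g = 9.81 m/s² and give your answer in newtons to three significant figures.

Take the radial direction toward the centre of the circle as positive. The component of the weight along the string toward the centre is −mg cos φ (φ measured from the bottom), so Newton's second law along the string gives T − mg cos φ = m v²/r.
cos 118° = -0.4695, so T = m(v²/r + g cos φ) = 1.42 × ((6.81)²/2.07 + 9.81 × -0.4695) = 1.42 × (22.40 + (-4.606)) = 1.42 × 17.80 = 25.27 N.

25.3 N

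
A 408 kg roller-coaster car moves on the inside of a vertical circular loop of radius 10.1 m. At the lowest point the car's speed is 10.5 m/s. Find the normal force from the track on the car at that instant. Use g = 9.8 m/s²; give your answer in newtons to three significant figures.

At the lowest point, N points up (toward the centre) and the weight mg points down (away from the centre), so the net inward force is N − mg = mv²/r.
N = m(v²/r + g) = 408 × ((10.5)²/10.1 + 9.8) = 408 × (10.92 + 9.8) = 408 × 20.72 = 8452 N.

8450 N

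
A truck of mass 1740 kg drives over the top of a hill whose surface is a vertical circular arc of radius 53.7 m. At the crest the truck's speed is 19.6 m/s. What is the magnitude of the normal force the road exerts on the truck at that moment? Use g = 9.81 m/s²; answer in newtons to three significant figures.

At the crest the centripetal acceleration points downward (toward the centre of the arc), so mg − N = mv²/r.
N = m(g − v²/r) = 1740 × (9.81 − (19.6)²/53.7) = 1740 × (9.81 − 7.154) = 1740 × 2.656 = 4622 N.

4620 N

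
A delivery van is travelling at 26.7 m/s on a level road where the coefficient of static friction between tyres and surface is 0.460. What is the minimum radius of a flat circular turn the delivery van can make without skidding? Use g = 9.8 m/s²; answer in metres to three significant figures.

158 m

At the limit, μ_s m g = m v²/r, so r_min = v²/(μ_s g) = (26.7)²/(0.460 × 9.8) = 712.9/4.508 = 158.1 m.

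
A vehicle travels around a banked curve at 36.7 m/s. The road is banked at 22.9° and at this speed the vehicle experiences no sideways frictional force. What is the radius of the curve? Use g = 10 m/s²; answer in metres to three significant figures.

Frictionless banking: tanθ = v²/(rg), so r = v²/(g tanθ).
r = (36.7)²/(10.0 × tan 22.9°) = 1347/(10.0 × 0.4224) = 1347/4.224 = 318.9 m.

319 m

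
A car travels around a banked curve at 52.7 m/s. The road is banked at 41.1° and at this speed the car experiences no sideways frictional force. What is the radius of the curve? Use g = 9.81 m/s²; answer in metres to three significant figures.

325 m

Frictionless banking: tanθ = v²/(rg), so r = v²/(g tanθ).
r = (52.7)²/(9.81 × tan 41.1°) = 2777/(9.81 × 0.8724) = 2777/8.558 = 324.5 m.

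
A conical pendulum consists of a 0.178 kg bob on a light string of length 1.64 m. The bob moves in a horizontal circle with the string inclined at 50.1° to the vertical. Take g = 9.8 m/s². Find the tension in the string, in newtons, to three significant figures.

Vertically the bob has no acceleration, so T cosθ = mg.
T = mg/cosθ = 0.178 × 9.8 / cos 50.1° = 1.744/0.6414 = 2.719 N.

2.72 N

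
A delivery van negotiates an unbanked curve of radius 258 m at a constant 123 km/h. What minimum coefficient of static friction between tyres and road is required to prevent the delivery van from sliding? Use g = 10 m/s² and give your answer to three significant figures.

0.452

v = 123/3.6 = 34.17 m/s.
Friction provides the centripetal force: μ_s m g = m v²/r, so μ_s = v²/(g r) = (34.17)²/(10.0 × 258) = 1167/2580 = 0.4525.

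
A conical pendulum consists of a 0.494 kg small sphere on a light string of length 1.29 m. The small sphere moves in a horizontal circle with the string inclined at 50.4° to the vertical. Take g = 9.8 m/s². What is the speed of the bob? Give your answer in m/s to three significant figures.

The radius of the circle is r = L sinθ = 1.29 × sin 50.4° = 0.9940 m.
Horizontally T sinθ = mv²/r and vertically T cosθ = mg, so tanθ = v²/(rg).
v = √(r g tanθ) = √(0.9940 × 9.8 × 1.209) = √11.77 = 3.431 m/s.

3.43 m/s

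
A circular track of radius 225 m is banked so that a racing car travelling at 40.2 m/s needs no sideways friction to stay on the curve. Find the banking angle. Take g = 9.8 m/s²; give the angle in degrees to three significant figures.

36.2°

For a frictionless banked turn: horizontally N sinθ = mv²/r and vertically N cosθ = mg.
Dividing: tanθ = v²/(r g) = (40.2)²/(225 × 9.8) = 1616/2205 = 0.7329.
θ = arctan(0.7329) = 36.24°.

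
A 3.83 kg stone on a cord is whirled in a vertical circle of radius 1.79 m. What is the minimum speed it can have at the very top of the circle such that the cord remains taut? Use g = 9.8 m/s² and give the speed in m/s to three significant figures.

4.19 m/s

At the top, both weight mg and T point toward the centre: T + mg = mv²/r.
At minimum speed T → 0, so mg = mv_min²/r ⇒ v_min = √(g r) = √(9.8 × 1.79) = 4.188 m/s.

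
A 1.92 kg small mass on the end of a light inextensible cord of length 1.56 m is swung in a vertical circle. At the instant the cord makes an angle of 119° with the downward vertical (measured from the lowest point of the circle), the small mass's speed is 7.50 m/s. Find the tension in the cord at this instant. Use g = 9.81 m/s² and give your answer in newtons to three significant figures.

60.1 N

Take the radial direction toward the centre of the circle as positive. The component of the weight along the string toward the centre is −mg cos φ (φ measured from the bottom), so Newton's second law along the string gives T − mg cos φ = m v²/r.
cos 119° = -0.4848, so T = m(v²/r + g cos φ) = 1.92 × ((7.50)²/1.56 + 9.81 × -0.4848) = 1.92 × (36.06 + (-4.756)) = 1.92 × 31.30 = 60.10 N.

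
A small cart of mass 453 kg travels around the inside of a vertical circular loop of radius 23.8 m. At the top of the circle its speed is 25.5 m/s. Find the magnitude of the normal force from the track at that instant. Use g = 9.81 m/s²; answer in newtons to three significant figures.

7930 N

At the top, both N and the weight mg point inward (toward the centre), so N + mg = mv²/r.
N = m(v²/r − g) = 453 × ((25.5)²/23.8 − 9.81) = 453 × (27.32 − 9.81) = 453 × 17.51 = 7933 N.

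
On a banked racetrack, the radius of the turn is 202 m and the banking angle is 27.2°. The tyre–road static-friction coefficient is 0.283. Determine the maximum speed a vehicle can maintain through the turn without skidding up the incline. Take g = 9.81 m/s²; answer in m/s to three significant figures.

At the maximum speed, friction acts down the slope at its limiting value f = μN. Radially (horizontal, toward centre): N sinθ + μN cosθ = mv²/r. Vertically: N cosθ − μN sinθ = mg.
Dividing: v² = r g (sinθ + μcosθ)/(cosθ − μsinθ).
sinθ + μcosθ = 0.4571 + 0.283×0.8894 = 0.7088; cosθ − μsinθ = 0.8894 − 0.283×0.4571 = 0.7601.
v² = 202 × 9.81 × 0.7088/0.7601 = 1848 m²/s², so v = 42.99 m/s.

43.0 m/s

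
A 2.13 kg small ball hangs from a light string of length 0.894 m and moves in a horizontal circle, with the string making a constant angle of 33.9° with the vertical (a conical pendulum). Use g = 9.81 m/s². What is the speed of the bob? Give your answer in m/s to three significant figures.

1.81 m/s

The radius of the circle is r = L sinθ = 0.894 × sin 33.9° = 0.4986 m.
Horizontally T sinθ = mv²/r and vertically T cosθ = mg, so tanθ = v²/(rg).
v = √(r g tanθ) = √(0.4986 × 9.81 × 0.6720) = √3.287 = 1.813 m/s.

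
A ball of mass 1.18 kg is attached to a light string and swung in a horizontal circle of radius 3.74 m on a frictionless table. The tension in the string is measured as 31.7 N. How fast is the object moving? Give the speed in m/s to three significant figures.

T = m v²/r ⇒ v = √(T r / m) = √(31.7 × 3.74 / 1.18) = √100.5 = 10.02 m/s.

10.0 m/s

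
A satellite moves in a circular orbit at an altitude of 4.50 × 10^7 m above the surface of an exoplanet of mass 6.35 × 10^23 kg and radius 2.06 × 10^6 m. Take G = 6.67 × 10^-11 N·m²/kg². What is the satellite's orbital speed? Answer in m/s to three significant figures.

949 m/s

Orbital radius r = R + h = 2.06 × 10^6 + 4.50 × 10^7 = 4.706 × 10^7 m.
Gravity supplies the centripetal force: G M m / r² = m v² / r, so v = √(GM/r).
v = √(6.67 × 10^-11 × 6.35 × 10^23 / 4.706 × 10^7) = √(900000) = 948.7 m/s.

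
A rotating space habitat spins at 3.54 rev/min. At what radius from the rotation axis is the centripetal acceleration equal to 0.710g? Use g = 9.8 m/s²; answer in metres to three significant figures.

50.6 m

ω = 3.54 rev/min × 2π/60 = 0.3707 rad/s.
a_c = ω²r = 0.710g ⇒ r = 0.710 × 9.8 / (0.3707)² = 6.958/0.1374 = 50.63 m.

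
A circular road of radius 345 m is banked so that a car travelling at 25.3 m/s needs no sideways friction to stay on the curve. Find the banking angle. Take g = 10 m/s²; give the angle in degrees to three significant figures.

10.5°

With no friction, the horizontal component of the normal force provides the centripetal force: N sinθ = mv²/r, while N cosθ = mg vertically.
Dividing: tanθ = v²/(r g) = (25.3)²/(345 × 10.0) = 640.1/3450 = 0.1855.
θ = arctan(0.1855) = 10.51°.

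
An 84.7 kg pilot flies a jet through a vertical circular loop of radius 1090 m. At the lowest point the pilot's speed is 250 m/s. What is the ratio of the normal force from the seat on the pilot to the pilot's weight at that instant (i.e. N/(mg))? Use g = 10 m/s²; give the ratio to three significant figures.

6.73

At the bottom, N − mg = mv²/r, so N = m(v²/r + g) and N/(mg) = v²/(rg) + 1 = (250)²/(1090 × 10.0) + 1 = 5.734 + 1 = 6.734.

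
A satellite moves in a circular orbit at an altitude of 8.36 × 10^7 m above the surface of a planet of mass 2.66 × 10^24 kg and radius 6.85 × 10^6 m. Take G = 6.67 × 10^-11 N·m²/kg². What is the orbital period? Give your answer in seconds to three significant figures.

r = R + h = 6.85 × 10^6 + 8.36 × 10^7 = 9.045 × 10^7 m. Gravity provides the centripetal force: G M m / r² = m v² / r ⇒ v = √(GM/r) = 1401 m/s.
T = 2πr/v = 2π × 9.045 × 10^7 / 1401 = 405800 s.

406000 s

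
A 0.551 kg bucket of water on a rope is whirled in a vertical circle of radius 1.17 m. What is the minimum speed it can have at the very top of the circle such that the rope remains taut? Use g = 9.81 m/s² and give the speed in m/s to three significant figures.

At the top, both weight mg and T point toward the centre: T + mg = mv²/r.
At minimum speed T → 0, so mg = mv_min²/r ⇒ v_min = √(g r) = √(9.81 × 1.17) = 3.388 m/s.

3.39 m/s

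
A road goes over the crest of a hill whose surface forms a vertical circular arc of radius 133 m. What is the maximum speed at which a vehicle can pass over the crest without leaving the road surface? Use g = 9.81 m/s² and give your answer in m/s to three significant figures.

36.1 m/s

At the crest the centre of the circle is below the vehicle, so the net downward (centripetal) force is mg − N = mv²/r.
The vehicle leaves the road when N → 0, giving v_max = √(g r) = √(9.81 × 133) = 36.12 m/s.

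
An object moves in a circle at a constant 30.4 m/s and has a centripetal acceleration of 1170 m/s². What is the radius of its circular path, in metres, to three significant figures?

0.790 m

a_c = v²/r ⇒ r = v²/a_c = (30.4)²/1170 = 924.2/1170 = 0.7899 m.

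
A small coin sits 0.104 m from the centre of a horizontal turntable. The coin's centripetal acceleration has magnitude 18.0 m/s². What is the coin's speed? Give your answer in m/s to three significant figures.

1.37 m/s

a_c = v²/r ⇒ v = √(a_c · r) = √(18.0 × 0.104) = √1.872 = 1.368 m/s.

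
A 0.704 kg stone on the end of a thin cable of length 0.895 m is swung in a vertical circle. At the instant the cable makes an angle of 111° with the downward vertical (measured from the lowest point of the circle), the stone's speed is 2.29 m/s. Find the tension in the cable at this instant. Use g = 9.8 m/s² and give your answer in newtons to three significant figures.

Take the radial direction toward the centre of the circle as positive. The component of the weight along the string toward the centre is −mg cos φ (φ measured from the bottom), so Newton's second law along the string gives T − mg cos φ = m v²/r.
cos 111° = -0.3584, so T = m(v²/r + g cos φ) = 0.704 × ((2.29)²/0.895 + 9.8 × -0.3584) = 0.704 × (5.859 + (-3.512)) = 0.704 × 2.347 = 1.653 N.

1.65 N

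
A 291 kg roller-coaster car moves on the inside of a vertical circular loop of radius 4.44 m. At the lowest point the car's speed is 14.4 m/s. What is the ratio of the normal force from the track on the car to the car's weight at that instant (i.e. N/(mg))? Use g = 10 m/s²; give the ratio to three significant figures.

At the bottom, N − mg = mv²/r, so N = m(v²/r + g) and N/(mg) = v²/(rg) + 1 = (14.4)²/(4.44 × 10.0) + 1 = 4.670 + 1 = 5.670.

5.67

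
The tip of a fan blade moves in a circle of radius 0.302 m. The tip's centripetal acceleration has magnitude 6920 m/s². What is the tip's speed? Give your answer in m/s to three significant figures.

45.7 m/s

a_c = v²/r ⇒ v = √(a_c · r) = √(6920 × 0.302) = √2090 = 45.71 m/s.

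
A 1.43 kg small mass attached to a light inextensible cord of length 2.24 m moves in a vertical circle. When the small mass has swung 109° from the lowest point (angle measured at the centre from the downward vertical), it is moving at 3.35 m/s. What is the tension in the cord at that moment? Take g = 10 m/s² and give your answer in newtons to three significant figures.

2.51 N

Take the radial direction toward the centre of the circle as positive. The component of the weight along the string toward the centre is −mg cos φ (φ measured from the bottom), so Newton's second law along the string gives T − mg cos φ = m v²/r.
cos 109° = -0.3256, so T = m(v²/r + g cos φ) = 1.43 × ((3.35)²/2.24 + 10.0 × -0.3256) = 1.43 × (5.010 + (-3.256)) = 1.43 × 1.754 = 2.509 N.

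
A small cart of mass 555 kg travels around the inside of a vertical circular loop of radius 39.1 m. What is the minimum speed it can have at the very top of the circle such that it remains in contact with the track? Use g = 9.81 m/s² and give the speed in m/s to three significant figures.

19.6 m/s

At the highest point the centre is directly below, so both the weight and N act inward: N + mg = mv²/r.
At minimum speed N → 0, so mg = mv_min²/r ⇒ v_min = √(g r) = √(9.81 × 39.1) = 19.58 m/s.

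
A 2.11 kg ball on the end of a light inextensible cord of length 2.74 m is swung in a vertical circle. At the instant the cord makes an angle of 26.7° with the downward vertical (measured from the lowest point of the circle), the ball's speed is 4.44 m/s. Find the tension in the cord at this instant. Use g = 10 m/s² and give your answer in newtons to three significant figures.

Take the radial direction toward the centre of the circle as positive. The component of the weight along the string toward the centre is −mg cos φ (φ measured from the bottom), so Newton's second law along the string gives T − mg cos φ = m v²/r.
cos 26.7° = 0.8934, so T = m(v²/r + g cos φ) = 2.11 × ((4.44)²/2.74 + 10.0 × 0.8934) = 2.11 × (7.195 + (8.934)) = 2.11 × 16.13 = 34.03 N.

34.0 N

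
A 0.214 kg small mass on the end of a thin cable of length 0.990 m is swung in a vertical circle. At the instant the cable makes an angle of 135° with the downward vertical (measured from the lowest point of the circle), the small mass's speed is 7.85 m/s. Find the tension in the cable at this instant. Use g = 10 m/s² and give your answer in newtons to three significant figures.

Take the radial direction toward the centre of the circle as positive. The component of the weight along the string toward the centre is −mg cos φ (φ measured from the bottom), so Newton's second law along the string gives T − mg cos φ = m v²/r.
cos 135° = -0.7071, so T = m(v²/r + g cos φ) = 0.214 × ((7.85)²/0.990 + 10.0 × -0.7071) = 0.214 × (62.24 + (-7.071)) = 0.214 × 55.17 = 11.81 N.

11.8 N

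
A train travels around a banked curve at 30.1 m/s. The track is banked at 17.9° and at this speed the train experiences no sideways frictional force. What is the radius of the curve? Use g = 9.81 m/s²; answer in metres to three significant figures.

286 m

Frictionless banking: tanθ = v²/(rg), so r = v²/(g tanθ).
r = (30.1)²/(9.81 × tan 17.9°) = 906.0/(9.81 × 0.3230) = 906.0/3.169 = 285.9 m.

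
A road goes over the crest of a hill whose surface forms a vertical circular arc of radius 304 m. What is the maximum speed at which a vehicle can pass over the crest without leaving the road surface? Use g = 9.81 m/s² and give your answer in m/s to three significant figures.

At the crest the centre of the circle is below the vehicle, so the net downward (centripetal) force is mg − N = mv²/r.
The vehicle leaves the road when N → 0, giving v_max = √(g r) = √(9.81 × 304) = 54.61 m/s.

54.6 m/s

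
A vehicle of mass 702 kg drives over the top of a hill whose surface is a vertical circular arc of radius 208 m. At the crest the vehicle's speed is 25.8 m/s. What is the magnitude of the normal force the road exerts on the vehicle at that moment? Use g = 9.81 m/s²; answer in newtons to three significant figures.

4640 N

At the crest the centripetal acceleration points downward (toward the centre of the arc), so mg − N = mv²/r.
N = m(g − v²/r) = 702 × (9.81 − (25.8)²/208) = 702 × (9.81 − 3.200) = 702 × 6.610 = 4640 N.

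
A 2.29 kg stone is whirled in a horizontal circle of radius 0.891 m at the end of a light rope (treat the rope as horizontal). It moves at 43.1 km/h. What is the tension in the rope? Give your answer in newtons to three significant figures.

368 N

v = 43.1 km/h = 43.1/3.6 = 11.97 m/s.
The tension is the only horizontal force, so it supplies the full centripetal force: T = m v²/r = 2.29 × (11.97)²/0.891 = 2.29 × 143.3/0.891 = 368.4 N.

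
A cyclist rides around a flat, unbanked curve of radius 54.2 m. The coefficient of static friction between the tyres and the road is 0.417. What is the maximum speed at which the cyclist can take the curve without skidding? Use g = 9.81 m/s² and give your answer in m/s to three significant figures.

The only inward force on a level bend is static friction, so at the limit f_s = μ_s N = μ_s m g = m v²/r.
Mass cancels: v_max = √(μ_s g r) = √(0.417 × 9.81 × 54.2) = √221.7 = 14.89 m/s.

14.9 m/s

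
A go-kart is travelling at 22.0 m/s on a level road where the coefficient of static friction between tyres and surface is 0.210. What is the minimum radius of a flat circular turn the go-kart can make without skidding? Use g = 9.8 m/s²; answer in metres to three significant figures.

At the limit, μ_s m g = m v²/r, so r_min = v²/(μ_s g) = (22.0)²/(0.210 × 9.8) = 484.0/2.058 = 235.2 m.

235 m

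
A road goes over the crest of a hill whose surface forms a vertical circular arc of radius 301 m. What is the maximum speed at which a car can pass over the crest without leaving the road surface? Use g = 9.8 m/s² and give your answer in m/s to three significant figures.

At the crest the centre of the circle is below the car, so the net downward (centripetal) force is mg − N = mv²/r.
The car leaves the road when N → 0, giving v_max = √(g r) = √(9.8 × 301) = 54.31 m/s.

54.3 m/s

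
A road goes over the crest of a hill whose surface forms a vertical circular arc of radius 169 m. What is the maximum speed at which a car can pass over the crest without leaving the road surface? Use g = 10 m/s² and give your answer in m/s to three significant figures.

41.1 m/s

At the crest the centre of the circle is below the car, so the net downward (centripetal) force is mg − N = mv²/r.
The car leaves the road when N → 0, giving v_max = √(g r) = √(10.0 × 169) = 41.11 m/s.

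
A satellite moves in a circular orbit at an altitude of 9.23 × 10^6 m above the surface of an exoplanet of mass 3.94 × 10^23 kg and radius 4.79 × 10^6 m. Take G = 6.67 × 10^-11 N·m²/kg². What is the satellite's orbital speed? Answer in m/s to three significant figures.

1370 m/s

Orbital radius r = R + h = 4.79 × 10^6 + 9.23 × 10^6 = 1.402 × 10^7 m.
Gravity supplies the centripetal force: G M m / r² = m v² / r, so v = √(GM/r).
v = √(6.67 × 10^-11 × 3.94 × 10^23 / 1.402 × 10^7) = √(1.874 × 10^6) = 1369 m/s.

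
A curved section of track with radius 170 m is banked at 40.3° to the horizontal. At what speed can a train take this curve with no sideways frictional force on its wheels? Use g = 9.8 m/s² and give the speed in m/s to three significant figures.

On a frictionless banked curve, N sinθ = mv²/r and N cosθ = mg, so tanθ = v²/(rg).
v = √(r g tanθ) = √(170 × 9.8 × tan 40.3°) = √(170 × 9.8 × 0.8481) = √1413 = 37.59 m/s.

37.6 m/s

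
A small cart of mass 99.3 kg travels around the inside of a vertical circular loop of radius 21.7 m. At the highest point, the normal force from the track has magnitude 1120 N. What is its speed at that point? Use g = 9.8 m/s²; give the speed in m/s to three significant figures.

21.4 m/s

At the top, N + mg = mv²/r, so v = √(r(N/m + g)) = √(21.7 × (1120/99.3 + 9.8)) = √(21.7 × 21.08) = √457.4 = 21.39 m/s.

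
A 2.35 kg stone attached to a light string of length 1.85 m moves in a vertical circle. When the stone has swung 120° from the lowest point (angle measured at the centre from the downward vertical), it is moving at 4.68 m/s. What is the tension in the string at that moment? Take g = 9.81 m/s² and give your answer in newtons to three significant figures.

Take the radial direction toward the centre of the circle as positive. The component of the weight along the string toward the centre is −mg cos φ (φ measured from the bottom), so Newton's second law along the string gives T − mg cos φ = m v²/r.
cos 120° = -0.5000, so T = m(v²/r + g cos φ) = 2.35 × ((4.68)²/1.85 + 9.81 × -0.5000) = 2.35 × (11.84 + (-4.905)) = 2.35 × 6.934 = 16.30 N.

16.3 N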